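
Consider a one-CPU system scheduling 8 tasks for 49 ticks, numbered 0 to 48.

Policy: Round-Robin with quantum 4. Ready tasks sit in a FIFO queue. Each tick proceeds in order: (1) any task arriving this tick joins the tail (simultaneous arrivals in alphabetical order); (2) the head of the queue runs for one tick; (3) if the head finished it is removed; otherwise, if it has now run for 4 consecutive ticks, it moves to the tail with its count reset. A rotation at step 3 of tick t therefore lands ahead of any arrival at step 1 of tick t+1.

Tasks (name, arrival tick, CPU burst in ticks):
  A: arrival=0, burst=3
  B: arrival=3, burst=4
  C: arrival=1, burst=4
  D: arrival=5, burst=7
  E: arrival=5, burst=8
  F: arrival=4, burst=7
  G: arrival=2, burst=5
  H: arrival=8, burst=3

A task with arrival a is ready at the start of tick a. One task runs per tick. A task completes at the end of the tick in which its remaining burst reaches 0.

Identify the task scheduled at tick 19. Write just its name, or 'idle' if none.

running at tick 19 = D

t=0: queue=[A] q_used=0 → run A
t=1: queue=[A,C] q_used=1 → run A
t=2: queue=[A,C,G] q_used=2 → run A
t=3: queue=[C,G,B] q_used=0 → run C
t=4: queue=[C,G,B,F] q_used=1 → run C
t=5: queue=[C,G,B,F,D,E] q_used=2 → run C
t=6: queue=[C,G,B,F,D,E] q_used=3 → run C
t=7: queue=[G,B,F,D,E] q_used=0 → run G
t=8: queue=[G,B,F,D,E,H] q_used=1 → run G
t=9: queue=[G,B,F,D,E,H] q_used=2 → run G
t=10: queue=[G,B,F,D,E,H] q_used=3 → run G
t=11: queue=[B,F,D,E,H,G] q_used=0 → run B
t=12: queue=[B,F,D,E,H,G] q_used=1 → run B
t=13: queue=[B,F,D,E,H,G] q_used=2 → run B
t=14: queue=[B,F,D,E,H,G] q_used=3 → run B
t=15: queue=[F,D,E,H,G] q_used=0 → run F
t=16: queue=[F,D,E,H,G] q_used=1 → run F
t=17: queue=[F,D,E,H,G] q_used=2 → run F
t=18: queue=[F,D,E,H,G] q_used=3 → run F
t=19: queue=[D,E,H,G,F] q_used=0 → run D
t=20: queue=[D,E,H,G,F] q_used=1 → run D
t=21: queue=[D,E,H,G,F] q_used=2 → run D
t=22: queue=[D,E,H,G,F] q_used=3 → run D
t=23: queue=[E,H,G,F,D] q_used=0 → run E
t=24: queue=[E,H,G,F,D] q_used=1 → run E
t=25: queue=[E,H,G,F,D] q_used=2 → run E
t=26: queue=[E,H,G,F,D] q_used=3 → run E
t=27: queue=[H,G,F,D,E] q_used=0 → run H
t=28: queue=[H,G,F,D,E] q_used=1 → run H
t=29: queue=[H,G,F,D,E] q_used=2 → run H
t=30: queue=[G,F,D,E] q_used=0 → run G
t=31: queue=[F,D,E] q_used=0 → run F
t=32: queue=[F,D,E] q_used=1 → run F
t=33: queue=[F,D,E] q_used=2 → run F
t=34: queue=[D,E] q_used=0 → run D
t=35: queue=[D,E] q_used=1 → run D
t=36: queue=[D,E] q_used=2 → run D
t=37: queue=[E] q_used=0 → run E
t=38: queue=[E] q_used=1 → run E
t=39: queue=[E] q_used=2 → run E
t=40: queue=[E] q_used=3 → run E
t=41: (idle)
t=42: (idle)
t=43: (idle)
t=44: (idle)
t=45: (idle)
t=46: (idle)
t=47: (idle)
t=48: (idle)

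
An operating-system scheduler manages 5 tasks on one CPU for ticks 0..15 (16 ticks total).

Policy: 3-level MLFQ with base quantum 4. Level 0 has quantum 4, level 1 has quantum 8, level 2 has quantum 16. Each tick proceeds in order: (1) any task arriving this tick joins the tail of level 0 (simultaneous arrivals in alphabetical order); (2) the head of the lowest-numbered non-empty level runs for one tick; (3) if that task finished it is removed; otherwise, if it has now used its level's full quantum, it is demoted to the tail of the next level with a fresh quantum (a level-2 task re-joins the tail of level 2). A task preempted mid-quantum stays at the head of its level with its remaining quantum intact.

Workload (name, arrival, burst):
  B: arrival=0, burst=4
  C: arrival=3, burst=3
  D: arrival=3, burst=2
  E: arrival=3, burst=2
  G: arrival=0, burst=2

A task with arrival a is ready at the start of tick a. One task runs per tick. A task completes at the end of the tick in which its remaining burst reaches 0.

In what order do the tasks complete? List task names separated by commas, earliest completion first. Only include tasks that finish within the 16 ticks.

completion order = B, G, C, D, E

t=0: L0/L1/L2 = BG/-/- → run B
t=1: L0/L1/L2 = BG/-/- → run B
t=2: L0/L1/L2 = BG/-/- → run B
t=3: L0/L1/L2 = BGCDE/-/- → run B
t=4: L0/L1/L2 = GCDE/-/- → run G
t=5: L0/L1/L2 = GCDE/-/- → run G
t=6: L0/L1/L2 = CDE/-/- → run C
t=7: L0/L1/L2 = CDE/-/- → run C
t=8: L0/L1/L2 = CDE/-/- → run C
t=9: L0/L1/L2 = DE/-/- → run D
t=10: L0/L1/L2 = DE/-/- → run D
t=11: L0/L1/L2 = E/-/- → run E
t=12: L0/L1/L2 = E/-/- → run E
t=13: (idle)
t=14: (idle)
t=15: (idle)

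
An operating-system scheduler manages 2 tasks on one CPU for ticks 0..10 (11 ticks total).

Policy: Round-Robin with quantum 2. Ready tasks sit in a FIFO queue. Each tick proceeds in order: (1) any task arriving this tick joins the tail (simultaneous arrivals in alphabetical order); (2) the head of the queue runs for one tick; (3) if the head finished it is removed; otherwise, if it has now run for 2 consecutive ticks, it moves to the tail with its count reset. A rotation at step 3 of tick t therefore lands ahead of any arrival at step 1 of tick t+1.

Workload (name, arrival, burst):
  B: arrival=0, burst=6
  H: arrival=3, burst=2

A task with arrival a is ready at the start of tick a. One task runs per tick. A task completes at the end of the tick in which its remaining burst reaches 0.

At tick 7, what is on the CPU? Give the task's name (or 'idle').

running at tick 7 = B

t=0: queue=[B] q_used=0 → run B
t=1: queue=[B] q_used=1 → run B
t=2: queue=[B] q_used=0 → run B
t=3: queue=[B,H] q_used=1 → run B
t=4: queue=[H,B] q_used=0 → run H
t=5: queue=[H,B] q_used=1 → run H
t=6: queue=[B] q_used=0 → run B
t=7: queue=[B] q_used=1 → run B
t=8: (idle)
t=9: (idle)
t=10: (idle)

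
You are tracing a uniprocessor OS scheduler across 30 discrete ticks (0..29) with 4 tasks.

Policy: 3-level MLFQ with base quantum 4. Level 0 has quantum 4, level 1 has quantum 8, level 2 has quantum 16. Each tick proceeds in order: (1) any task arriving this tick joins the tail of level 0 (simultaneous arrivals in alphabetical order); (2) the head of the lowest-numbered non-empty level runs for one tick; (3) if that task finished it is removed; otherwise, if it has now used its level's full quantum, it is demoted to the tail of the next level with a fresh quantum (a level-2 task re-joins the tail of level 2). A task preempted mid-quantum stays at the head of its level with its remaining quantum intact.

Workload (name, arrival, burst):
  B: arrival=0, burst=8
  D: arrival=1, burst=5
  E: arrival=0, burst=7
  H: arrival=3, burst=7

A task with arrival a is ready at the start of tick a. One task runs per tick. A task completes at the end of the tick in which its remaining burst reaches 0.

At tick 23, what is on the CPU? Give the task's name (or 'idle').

running at tick 23 = D

t=0: L0/L1/L2 = BE/-/- → run B
t=1: L0/L1/L2 = BED/-/- → run B
t=2: L0/L1/L2 = BED/-/- → run B
t=3: L0/L1/L2 = BEDH/-/- → run B
t=4: L0/L1/L2 = EDH/B/- → run E
t=5: L0/L1/L2 = EDH/B/- → run E
t=6: L0/L1/L2 = EDH/B/- → run E
t=7: L0/L1/L2 = EDH/B/- → run E
t=8: L0/L1/L2 = DH/BE/- → run D
t=9: L0/L1/L2 = DH/BE/- → run D
t=10: L0/L1/L2 = DH/BE/- → run D
t=11: L0/L1/L2 = DH/BE/- → run D
t=12: L0/L1/L2 = H/BED/- → run H
t=13: L0/L1/L2 = H/BED/- → run H
t=14: L0/L1/L2 = H/BED/- → run H
t=15: L0/L1/L2 = H/BED/- → run H
t=16: L0/L1/L2 = -/BEDH/- → run B
t=17: L0/L1/L2 = -/BEDH/- → run B
t=18: L0/L1/L2 = -/BEDH/- → run B
t=19: L0/L1/L2 = -/BEDH/- → run B
t=20: L0/L1/L2 = -/EDH/- → run E
t=21: L0/L1/L2 = -/EDH/- → run E
t=22: L0/L1/L2 = -/EDH/- → run E
t=23: L0/L1/L2 = -/DH/- → run D
t=24: L0/L1/L2 = -/H/- → run H
t=25: L0/L1/L2 = -/H/- → run H
t=26: L0/L1/L2 = -/H/- → run H
t=27: (idle)
t=28: (idle)
t=29: (idle)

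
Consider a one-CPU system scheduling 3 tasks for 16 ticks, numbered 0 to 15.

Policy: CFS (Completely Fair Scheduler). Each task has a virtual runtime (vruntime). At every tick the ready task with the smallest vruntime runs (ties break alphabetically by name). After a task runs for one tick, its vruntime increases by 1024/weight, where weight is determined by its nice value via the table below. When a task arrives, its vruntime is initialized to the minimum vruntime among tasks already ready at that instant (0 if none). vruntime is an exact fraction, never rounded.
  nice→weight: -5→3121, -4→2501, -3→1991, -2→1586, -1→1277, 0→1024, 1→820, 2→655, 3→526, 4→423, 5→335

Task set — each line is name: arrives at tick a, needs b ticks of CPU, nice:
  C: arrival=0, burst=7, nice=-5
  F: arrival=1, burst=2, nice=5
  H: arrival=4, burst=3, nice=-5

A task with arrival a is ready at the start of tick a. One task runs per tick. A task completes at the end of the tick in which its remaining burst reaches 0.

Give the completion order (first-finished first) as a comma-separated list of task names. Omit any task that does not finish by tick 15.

t=0: vr[C=0] → run C
t=1: vr[C=1024/3121 F=1024/3121] → run C
t=2: vr[C=2048/3121 F=1024/3121] → run F
t=3: vr[C=2048/3121 F=3538944/1045535] → run C
t=4: vr[C=3072/3121 F=3538944/1045535 H=3072/3121] → run C
t=5: vr[C=4096/3121 F=3538944/1045535 H=3072/3121] → run H
t=6: vr[C=4096/3121 F=3538944/1045535 H=4096/3121] → run C
t=7: vr[C=5120/3121 F=3538944/1045535 H=4096/3121] → run H
t=8: vr[C=5120/3121 F=3538944/1045535 H=5120/3121] → run C
t=9: vr[C=6144/3121 F=3538944/1045535 H=5120/3121] → run H
t=10: vr[C=6144/3121 F=3538944/1045535] → run C
t=11: vr[F=3538944/1045535] → run F
t=12: (idle)
t=13: (idle)
t=14: (idle)
t=15: (idle)

completion order = H, C, F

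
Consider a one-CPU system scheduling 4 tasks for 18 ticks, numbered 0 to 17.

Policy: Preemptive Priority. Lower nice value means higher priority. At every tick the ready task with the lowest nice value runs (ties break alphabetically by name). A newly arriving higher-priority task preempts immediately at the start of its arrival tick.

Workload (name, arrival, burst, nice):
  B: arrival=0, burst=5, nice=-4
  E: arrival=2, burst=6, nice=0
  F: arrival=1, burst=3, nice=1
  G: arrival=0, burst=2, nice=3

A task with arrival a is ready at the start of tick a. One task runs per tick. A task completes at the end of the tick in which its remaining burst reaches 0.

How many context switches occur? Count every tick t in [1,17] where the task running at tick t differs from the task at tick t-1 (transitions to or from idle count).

t=0: ready={B,G} → run B
t=1: ready={B,F,G} → run B
t=2: ready={B,E,F,G} → run B
t=3: ready={B,E,F,G} → run B
t=4: ready={B,E,F,G} → run B
t=5: ready={E,F,G} → run E
t=6: ready={E,F,G} → run E
t=7: ready={E,F,G} → run E
t=8: ready={E,F,G} → run E
t=9: ready={E,F,G} → run E
t=10: ready={E,F,G} → run E
t=11: ready={F,G} → run F
t=12: ready={F,G} → run F
t=13: ready={F,G} → run F
t=14: ready={G} → run G
t=15: ready={G} → run G
t=16: (idle)
t=17: (idle)

context switches = 4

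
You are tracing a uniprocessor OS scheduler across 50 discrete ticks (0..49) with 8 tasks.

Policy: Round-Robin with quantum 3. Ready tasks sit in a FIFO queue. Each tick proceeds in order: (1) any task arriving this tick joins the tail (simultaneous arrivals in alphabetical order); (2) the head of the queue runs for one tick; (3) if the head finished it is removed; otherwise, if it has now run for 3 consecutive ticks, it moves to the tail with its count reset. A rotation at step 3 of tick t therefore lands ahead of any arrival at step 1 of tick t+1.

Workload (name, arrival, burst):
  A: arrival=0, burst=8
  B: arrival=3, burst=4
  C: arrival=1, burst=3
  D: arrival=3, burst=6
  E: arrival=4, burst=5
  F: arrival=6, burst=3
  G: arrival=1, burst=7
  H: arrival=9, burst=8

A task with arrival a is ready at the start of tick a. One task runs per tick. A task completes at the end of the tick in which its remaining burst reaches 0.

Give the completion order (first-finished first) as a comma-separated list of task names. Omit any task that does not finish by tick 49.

t=0: queue=[A] q_used=0 → run A
t=1: queue=[A,C,G] q_used=1 → run A
t=2: queue=[A,C,G] q_used=2 → run A
t=3: queue=[C,G,A,B,D] q_used=0 → run C
t=4: queue=[C,G,A,B,D,E] q_used=1 → run C
t=5: queue=[C,G,A,B,D,E] q_used=2 → run C
t=6: queue=[G,A,B,D,E,F] q_used=0 → run G
t=7: queue=[G,A,B,D,E,F] q_used=1 → run G
t=8: queue=[G,A,B,D,E,F] q_used=2 → run G
t=9: queue=[A,B,D,E,F,G,H] q_used=0 → run A
t=10: queue=[A,B,D,E,F,G,H] q_used=1 → run A
t=11: queue=[A,B,D,E,F,G,H] q_used=2 → run A
t=12: queue=[B,D,E,F,G,H,A] q_used=0 → run B
t=13: queue=[B,D,E,F,G,H,A] q_used=1 → run B
t=14: queue=[B,D,E,F,G,H,A] q_used=2 → run B
t=15: queue=[D,E,F,G,H,A,B] q_used=0 → run D
t=16: queue=[D,E,F,G,H,A,B] q_used=1 → run D
t=17: queue=[D,E,F,G,H,A,B] q_used=2 → run D
t=18: queue=[E,F,G,H,A,B,D] q_used=0 → run E
t=19: queue=[E,F,G,H,A,B,D] q_used=1 → run E
t=20: queue=[E,F,G,H,A,B,D] q_used=2 → run E
t=21: queue=[F,G,H,A,B,D,E] q_used=0 → run F
t=22: queue=[F,G,H,A,B,D,E] q_used=1 → run F
t=23: queue=[F,G,H,A,B,D,E] q_used=2 → run F
t=24: queue=[G,H,A,B,D,E] q_used=0 → run G
t=25: queue=[G,H,A,B,D,E] q_used=1 → run G
t=26: queue=[G,H,A,B,D,E] q_used=2 → run G
t=27: queue=[H,A,B,D,E,G] q_used=0 → run H
t=28: queue=[H,A,B,D,E,G] q_used=1 → run H
t=29: queue=[H,A,B,D,E,G] q_used=2 → run H
t=30: queue=[A,B,D,E,G,H] q_used=0 → run A
t=31: queue=[A,B,D,E,G,H] q_used=1 → run A
t=32: queue=[B,D,E,G,H] q_used=0 → run B
t=33: queue=[D,E,G,H] q_used=0 → run D
t=34: queue=[D,E,G,H] q_used=1 → run D
t=35: queue=[D,E,G,H] q_used=2 → run D
t=36: queue=[E,G,H] q_used=0 → run E
t=37: queue=[E,G,H] q_used=1 → run E
t=38: queue=[G,H] q_used=0 → run G
t=39: queue=[H] q_used=0 → run H
t=40: queue=[H] q_used=1 → run H
t=41: queue=[H] q_used=2 → run H
t=42: queue=[H] q_used=0 → run H
t=43: queue=[H] q_used=1 → run H
t=44: (idle)
t=45: (idle)
t=46: (idle)
t=47: (idle)
t=48: (idle)
t=49: (idle)

completion order = C, F, A, B, D, E, G, H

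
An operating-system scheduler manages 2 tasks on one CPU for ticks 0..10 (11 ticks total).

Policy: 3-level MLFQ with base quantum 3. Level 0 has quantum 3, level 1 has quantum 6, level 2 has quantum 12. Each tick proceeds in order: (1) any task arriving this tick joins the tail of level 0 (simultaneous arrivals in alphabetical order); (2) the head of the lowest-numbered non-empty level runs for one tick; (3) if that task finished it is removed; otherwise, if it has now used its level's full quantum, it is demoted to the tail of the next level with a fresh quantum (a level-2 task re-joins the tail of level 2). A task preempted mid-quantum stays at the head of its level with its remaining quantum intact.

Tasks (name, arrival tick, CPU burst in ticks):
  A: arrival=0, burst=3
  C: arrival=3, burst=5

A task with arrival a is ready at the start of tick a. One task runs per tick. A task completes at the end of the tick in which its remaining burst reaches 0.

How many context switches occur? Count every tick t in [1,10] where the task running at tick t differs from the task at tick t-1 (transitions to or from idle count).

context switches = 2

t=0: L0/L1/L2 = A/-/- → run A
t=1: L0/L1/L2 = A/-/- → run A
t=2: L0/L1/L2 = A/-/- → run A
t=3: L0/L1/L2 = C/-/- → run C
t=4: L0/L1/L2 = C/-/- → run C
t=5: L0/L1/L2 = C/-/- → run C
t=6: L0/L1/L2 = -/C/- → run C
t=7: L0/L1/L2 = -/C/- → run C
t=8: (idle)
t=9: (idle)
t=10: (idle)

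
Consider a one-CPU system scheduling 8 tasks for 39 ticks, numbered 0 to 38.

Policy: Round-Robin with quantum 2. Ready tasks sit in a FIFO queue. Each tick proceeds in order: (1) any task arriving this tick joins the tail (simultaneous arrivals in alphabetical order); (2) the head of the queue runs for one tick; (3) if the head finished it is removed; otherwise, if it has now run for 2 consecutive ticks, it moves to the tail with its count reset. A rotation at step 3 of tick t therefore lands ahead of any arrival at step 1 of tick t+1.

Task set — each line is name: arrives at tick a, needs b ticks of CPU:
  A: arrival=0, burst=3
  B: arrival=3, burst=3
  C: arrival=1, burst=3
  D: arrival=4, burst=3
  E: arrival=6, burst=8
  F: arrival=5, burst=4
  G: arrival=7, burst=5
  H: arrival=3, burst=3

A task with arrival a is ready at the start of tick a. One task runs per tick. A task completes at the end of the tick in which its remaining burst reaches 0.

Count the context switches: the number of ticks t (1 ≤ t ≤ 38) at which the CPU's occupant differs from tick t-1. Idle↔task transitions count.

context switches = 19

t=0: queue=[A] q_used=0 → run A
t=1: queue=[A,C] q_used=1 → run A
t=2: queue=[C,A] q_used=0 → run C
t=3: queue=[C,A,B,H] q_used=1 → run C
t=4: queue=[A,B,H,C,D] q_used=0 → run A
t=5: queue=[B,H,C,D,F] q_used=0 → run B
t=6: queue=[B,H,C,D,F,E] q_used=1 → run B
t=7: queue=[H,C,D,F,E,B,G] q_used=0 → run H
t=8: queue=[H,C,D,F,E,B,G] q_used=1 → run H
t=9: queue=[C,D,F,E,B,G,H] q_used=0 → run C
t=10: queue=[D,F,E,B,G,H] q_used=0 → run D
t=11: queue=[D,F,E,B,G,H] q_used=1 → run D
t=12: queue=[F,E,B,G,H,D] q_used=0 → run F
t=13: queue=[F,E,B,G,H,D] q_used=1 → run F
t=14: queue=[E,B,G,H,D,F] q_used=0 → run E
t=15: queue=[E,B,G,H,D,F] q_used=1 → run E
t=16: queue=[B,G,H,D,F,E] q_used=0 → run B
t=17: queue=[G,H,D,F,E] q_used=0 → run G
t=18: queue=[G,H,D,F,E] q_used=1 → run G
t=19: queue=[H,D,F,E,G] q_used=0 → run H
t=20: queue=[D,F,E,G] q_used=0 → run D
t=21: queue=[F,E,G] q_used=0 → run F
t=22: queue=[F,E,G] q_used=1 → run F
t=23: queue=[E,G] q_used=0 → run E
t=24: queue=[E,G] q_used=1 → run E
t=25: queue=[G,E] q_used=0 → run G
t=26: queue=[G,E] q_used=1 → run G
t=27: queue=[E,G] q_used=0 → run E
t=28: queue=[E,G] q_used=1 → run E
t=29: queue=[G,E] q_used=0 → run G
t=30: queue=[E] q_used=0 → run E
t=31: queue=[E] q_used=1 → run E
t=32: (idle)
t=33: (idle)
t=34: (idle)
t=35: (idle)
t=36: (idle)
t=37: (idle)
t=38: (idle)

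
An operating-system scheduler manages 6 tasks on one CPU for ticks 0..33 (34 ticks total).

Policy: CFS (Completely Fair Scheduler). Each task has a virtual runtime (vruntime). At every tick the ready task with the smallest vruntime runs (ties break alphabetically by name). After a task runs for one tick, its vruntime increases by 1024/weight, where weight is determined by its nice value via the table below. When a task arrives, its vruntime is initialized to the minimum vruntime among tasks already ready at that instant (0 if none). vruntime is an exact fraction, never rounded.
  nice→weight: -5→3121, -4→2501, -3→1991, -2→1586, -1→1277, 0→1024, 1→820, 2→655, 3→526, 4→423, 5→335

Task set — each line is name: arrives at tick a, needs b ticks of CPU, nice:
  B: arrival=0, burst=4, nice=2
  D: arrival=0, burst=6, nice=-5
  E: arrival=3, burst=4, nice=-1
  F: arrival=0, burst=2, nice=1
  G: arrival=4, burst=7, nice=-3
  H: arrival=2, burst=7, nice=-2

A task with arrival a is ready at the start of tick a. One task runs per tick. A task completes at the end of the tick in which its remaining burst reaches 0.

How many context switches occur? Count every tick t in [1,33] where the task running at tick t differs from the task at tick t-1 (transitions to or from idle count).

t=0: vr[B=0 D=0 F=0] → run B
t=1: vr[B=1024/655 D=0 F=0] → run D
t=2: vr[B=1024/655 D=1024/3121 F=0 H=0] → run F
t=3: vr[B=1024/655 D=1024/3121 E=0 F=256/205 H=0] → run E
t=4: vr[B=1024/655 D=1024/3121 E=1024/1277 F=256/205 G=0 H=0] → run G
t=5: vr[B=1024/655 D=1024/3121 E=1024/1277 F=256/205 G=1024/1991 H=0] → run H
t=6: vr[B=1024/655 D=1024/3121 E=1024/1277 F=256/205 G=1024/1991 H=512/793] → run D
t=7: vr[B=1024/655 D=2048/3121 E=1024/1277 F=256/205 G=1024/1991 H=512/793] → run G
t=8: vr[B=1024/655 D=2048/3121 E=1024/1277 F=256/205 G=2048/1991 H=512/793] → run H
t=9: vr[B=1024/655 D=2048/3121 E=1024/1277 F=256/205 G=2048/1991 H=1024/793] → run D
t=10: vr[B=1024/655 D=3072/3121 E=1024/1277 F=256/205 G=2048/1991 H=1024/793] → run E
t=11: vr[B=1024/655 D=3072/3121 E=2048/1277 F=256/205 G=2048/1991 H=1024/793] → run D
t=12: vr[B=1024/655 D=4096/3121 E=2048/1277 F=256/205 G=2048/1991 H=1024/793] → run G
t=13: vr[B=1024/655 D=4096/3121 E=2048/1277 F=256/205 G=3072/1991 H=1024/793] → run F
t=14: vr[B=1024/655 D=4096/3121 E=2048/1277 G=3072/1991 H=1024/793] → run H
t=15: vr[B=1024/655 D=4096/3121 E=2048/1277 G=3072/1991 H=1536/793] → run D
t=16: vr[B=1024/655 D=5120/3121 E=2048/1277 G=3072/1991 H=1536/793] → run G
t=17: vr[B=1024/655 D=5120/3121 E=2048/1277 G=4096/1991 H=1536/793] → run B
t=18: vr[B=2048/655 D=5120/3121 E=2048/1277 G=4096/1991 H=1536/793] → run E
t=19: vr[B=2048/655 D=5120/3121 E=3072/1277 G=4096/1991 H=1536/793] → run D
t=20: vr[B=2048/655 E=3072/1277 G=4096/1991 H=1536/793] → run H
t=21: vr[B=2048/655 E=3072/1277 G=4096/1991 H=2048/793] → run G
t=22: vr[B=2048/655 E=3072/1277 G=5120/1991 H=2048/793] → run E
t=23: vr[B=2048/655 G=5120/1991 H=2048/793] → run G
t=24: vr[B=2048/655 G=6144/1991 H=2048/793] → run H
t=25: vr[B=2048/655 G=6144/1991 H=2560/793] → run G
t=26: vr[B=2048/655 H=2560/793] → run B
t=27: vr[B=3072/655 H=2560/793] → run H
t=28: vr[B=3072/655 H=3072/793] → run H
t=29: vr[B=3072/655] → run B
t=30: (idle)
t=31: (idle)
t=32: (idle)
t=33: (idle)

context switches = 29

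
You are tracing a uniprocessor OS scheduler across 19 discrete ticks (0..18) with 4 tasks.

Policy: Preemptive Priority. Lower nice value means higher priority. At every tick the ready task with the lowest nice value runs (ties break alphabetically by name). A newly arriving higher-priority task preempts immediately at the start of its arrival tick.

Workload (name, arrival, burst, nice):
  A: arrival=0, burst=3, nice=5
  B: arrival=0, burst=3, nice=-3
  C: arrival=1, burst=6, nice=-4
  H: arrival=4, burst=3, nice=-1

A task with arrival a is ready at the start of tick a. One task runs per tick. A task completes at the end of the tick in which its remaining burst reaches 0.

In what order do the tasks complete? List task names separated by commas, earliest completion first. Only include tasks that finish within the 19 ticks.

t=0: ready={A,B} → run B
t=1: ready={A,B,C} → run C
t=2: ready={A,B,C} → run C
t=3: ready={A,B,C} → run C
t=4: ready={A,B,C,H} → run C
t=5: ready={A,B,C,H} → run C
t=6: ready={A,B,C,H} → run C
t=7: ready={A,B,H} → run B
t=8: ready={A,B,H} → run B
t=9: ready={A,H} → run H
t=10: ready={A,H} → run H
t=11: ready={A,H} → run H
t=12: ready={A} → run A
t=13: ready={A} → run A
t=14: ready={A} → run A
t=15: (idle)
t=16: (idle)
t=17: (idle)
t=18: (idle)

completion order = C, B, H, A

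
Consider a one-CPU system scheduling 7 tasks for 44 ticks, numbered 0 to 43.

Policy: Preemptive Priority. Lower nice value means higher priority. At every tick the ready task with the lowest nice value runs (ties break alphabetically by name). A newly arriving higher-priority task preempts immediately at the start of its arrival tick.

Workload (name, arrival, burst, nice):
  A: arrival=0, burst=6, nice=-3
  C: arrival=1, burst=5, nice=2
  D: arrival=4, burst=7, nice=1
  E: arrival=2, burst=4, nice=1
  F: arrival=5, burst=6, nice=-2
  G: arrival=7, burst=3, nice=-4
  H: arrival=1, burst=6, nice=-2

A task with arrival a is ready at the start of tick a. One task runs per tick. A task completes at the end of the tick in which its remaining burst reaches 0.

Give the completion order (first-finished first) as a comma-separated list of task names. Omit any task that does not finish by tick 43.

completion order = A, G, F, H, D, E, C

t=0: ready={A} → run A
t=1: ready={A,C,H} → run A
t=2: ready={A,C,E,H} → run A
t=3: ready={A,C,E,H} → run A
t=4: ready={A,C,D,E,H} → run A
t=5: ready={A,C,D,E,F,H} → run A
t=6: ready={C,D,E,F,H} → run F
t=7: ready={C,D,E,F,G,H} → run G
t=8: ready={C,D,E,F,G,H} → run G
t=9: ready={C,D,E,F,G,H} → run G
t=10: ready={C,D,E,F,H} → run F
t=11: ready={C,D,E,F,H} → run F
t=12: ready={C,D,E,F,H} → run F
t=13: ready={C,D,E,F,H} → run F
t=14: ready={C,D,E,F,H} → run F
t=15: ready={C,D,E,H} → run H
t=16: ready={C,D,E,H} → run H
t=17: ready={C,D,E,H} → run H
t=18: ready={C,D,E,H} → run H
t=19: ready={C,D,E,H} → run H
t=20: ready={C,D,E,H} → run H
t=21: ready={C,D,E} → run D
t=22: ready={C,D,E} → run D
t=23: ready={C,D,E} → run D
t=24: ready={C,D,E} → run D
t=25: ready={C,D,E} → run D
t=26: ready={C,D,E} → run D
t=27: ready={C,D,E} → run D
t=28: ready={C,E} → run E
t=29: ready={C,E} → run E
t=30: ready={C,E} → run E
t=31: ready={C,E} → run E
t=32: ready={C} → run C
t=33: ready={C} → run C
t=34: ready={C} → run C
t=35: ready={C} → run C
t=36: ready={C} → run C
t=37: (idle)
t=38: (idle)
t=39: (idle)
t=40: (idle)
t=41: (idle)
t=42: (idle)
t=43: (idle)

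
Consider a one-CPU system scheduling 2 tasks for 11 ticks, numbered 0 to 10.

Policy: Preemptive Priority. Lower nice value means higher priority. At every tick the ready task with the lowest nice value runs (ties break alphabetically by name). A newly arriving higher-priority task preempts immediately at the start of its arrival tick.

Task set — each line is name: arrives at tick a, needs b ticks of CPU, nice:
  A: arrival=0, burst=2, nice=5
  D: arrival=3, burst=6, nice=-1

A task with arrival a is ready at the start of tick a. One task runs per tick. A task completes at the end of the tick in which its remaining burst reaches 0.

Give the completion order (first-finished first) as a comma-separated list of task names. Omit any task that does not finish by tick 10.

t=0: ready={A} → run A
t=1: ready={A} → run A
t=2: (idle)
t=3: ready={D} → run D
t=4: ready={D} → run D
t=5: ready={D} → run D
t=6: ready={D} → run D
t=7: ready={D} → run D
t=8: ready={D} → run D
t=9: (idle)
t=10: (idle)

completion order = A, D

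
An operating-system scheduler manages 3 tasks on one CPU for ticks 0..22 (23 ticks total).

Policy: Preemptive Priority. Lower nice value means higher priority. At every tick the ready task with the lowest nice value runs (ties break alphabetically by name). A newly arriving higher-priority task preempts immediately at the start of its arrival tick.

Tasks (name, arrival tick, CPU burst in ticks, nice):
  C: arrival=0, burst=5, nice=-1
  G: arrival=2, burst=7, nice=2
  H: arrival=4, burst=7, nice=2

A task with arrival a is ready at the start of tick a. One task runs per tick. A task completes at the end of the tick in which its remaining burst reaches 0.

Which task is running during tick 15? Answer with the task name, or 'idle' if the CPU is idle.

running at tick 15 = H

t=0: ready={C} → run C
t=1: ready={C} → run C
t=2: ready={C,G} → run C
t=3: ready={C,G} → run C
t=4: ready={C,G,H} → run C
t=5: ready={G,H} → run G
t=6: ready={G,H} → run G
t=7: ready={G,H} → run G
t=8: ready={G,H} → run G
t=9: ready={G,H} → run G
t=10: ready={G,H} → run G
t=11: ready={G,H} → run G
t=12: ready={H} → run H
t=13: ready={H} → run H
t=14: ready={H} → run H
t=15: ready={H} → run H
t=16: ready={H} → run H
t=17: ready={H} → run H
t=18: ready={H} → run H
t=19: (idle)
t=20: (idle)
t=21: (idle)
t=22: (idle)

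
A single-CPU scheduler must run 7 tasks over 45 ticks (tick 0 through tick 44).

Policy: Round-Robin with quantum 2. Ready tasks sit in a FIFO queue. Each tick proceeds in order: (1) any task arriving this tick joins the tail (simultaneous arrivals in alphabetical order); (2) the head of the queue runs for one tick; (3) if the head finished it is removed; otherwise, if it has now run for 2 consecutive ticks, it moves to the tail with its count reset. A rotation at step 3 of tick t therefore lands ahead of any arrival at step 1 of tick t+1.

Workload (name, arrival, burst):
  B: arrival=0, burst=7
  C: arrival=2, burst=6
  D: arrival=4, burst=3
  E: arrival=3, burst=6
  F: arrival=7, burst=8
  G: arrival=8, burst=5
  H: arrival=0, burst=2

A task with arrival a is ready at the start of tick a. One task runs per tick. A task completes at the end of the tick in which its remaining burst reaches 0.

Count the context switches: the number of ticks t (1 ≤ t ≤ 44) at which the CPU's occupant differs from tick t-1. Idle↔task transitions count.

t=0: queue=[B,H] q_used=0 → run B
t=1: queue=[B,H] q_used=1 → run B
t=2: queue=[H,B,C] q_used=0 → run H
t=3: queue=[H,B,C,E] q_used=1 → run H
t=4: queue=[B,C,E,D] q_used=0 → run B
t=5: queue=[B,C,E,D] q_used=1 → run B
t=6: queue=[C,E,D,B] q_used=0 → run C
t=7: queue=[C,E,D,B,F] q_used=1 → run C
t=8: queue=[E,D,B,F,C,G] q_used=0 → run E
t=9: queue=[E,D,B,F,C,G] q_used=1 → run E
t=10: queue=[D,B,F,C,G,E] q_used=0 → run D
t=11: queue=[D,B,F,C,G,E] q_used=1 → run D
t=12: queue=[B,F,C,G,E,D] q_used=0 → run B
t=13: queue=[B,F,C,G,E,D] q_used=1 → run B
t=14: queue=[F,C,G,E,D,B] q_used=0 → run F
t=15: queue=[F,C,G,E,D,B] q_used=1 → run F
t=16: queue=[C,G,E,D,B,F] q_used=0 → run C
t=17: queue=[C,G,E,D,B,F] q_used=1 → run C
t=18: queue=[G,E,D,B,F,C] q_used=0 → run G
t=19: queue=[G,E,D,B,F,C] q_used=1 → run G
t=20: queue=[E,D,B,F,C,G] q_used=0 → run E
t=21: queue=[E,D,B,F,C,G] q_used=1 → run E
t=22: queue=[D,B,F,C,G,E] q_used=0 → run D
t=23: queue=[B,F,C,G,E] q_used=0 → run B
t=24: queue=[F,C,G,E] q_used=0 → run F
t=25: queue=[F,C,G,E] q_used=1 → run F
t=26: queue=[C,G,E,F] q_used=0 → run C
t=27: queue=[C,G,E,F] q_used=1 → run C
t=28: queue=[G,E,F] q_used=0 → run G
t=29: queue=[G,E,F] q_used=1 → run G
t=30: queue=[E,F,G] q_used=0 → run E
t=31: queue=[E,F,G] q_used=1 → run E
t=32: queue=[F,G] q_used=0 → run F
t=33: queue=[F,G] q_used=1 → run F
t=34: queue=[G,F] q_used=0 → run G
t=35: queue=[F] q_used=0 → run F
t=36: queue=[F] q_used=1 → run F
t=37: (idle)
t=38: (idle)
t=39: (idle)
t=40: (idle)
t=41: (idle)
t=42: (idle)
t=43: (idle)
t=44: (idle)

context switches = 20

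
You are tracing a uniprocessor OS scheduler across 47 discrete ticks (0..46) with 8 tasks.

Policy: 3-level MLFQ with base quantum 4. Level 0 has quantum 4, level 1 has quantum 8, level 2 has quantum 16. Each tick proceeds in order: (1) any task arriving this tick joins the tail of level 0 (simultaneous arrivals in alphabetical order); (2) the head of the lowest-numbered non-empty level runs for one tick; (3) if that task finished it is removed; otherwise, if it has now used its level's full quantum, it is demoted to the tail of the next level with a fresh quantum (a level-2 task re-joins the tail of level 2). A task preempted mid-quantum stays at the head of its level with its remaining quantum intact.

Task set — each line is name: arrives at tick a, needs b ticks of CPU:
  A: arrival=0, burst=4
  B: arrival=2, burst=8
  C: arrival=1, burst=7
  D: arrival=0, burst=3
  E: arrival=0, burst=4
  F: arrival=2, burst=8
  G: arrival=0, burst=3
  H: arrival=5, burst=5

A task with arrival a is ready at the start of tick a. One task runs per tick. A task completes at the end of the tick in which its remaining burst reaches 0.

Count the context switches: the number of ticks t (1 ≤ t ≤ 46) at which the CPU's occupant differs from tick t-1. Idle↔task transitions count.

context switches = 12

t=0: L0/L1/L2 = ADEG/-/- → run A
t=1: L0/L1/L2 = ADEGC/-/- → run A
t=2: L0/L1/L2 = ADEGCBF/-/- → run A
t=3: L0/L1/L2 = ADEGCBF/-/- → run A
t=4: L0/L1/L2 = DEGCBF/-/- → run D
t=5: L0/L1/L2 = DEGCBFH/-/- → run D
t=6: L0/L1/L2 = DEGCBFH/-/- → run D
t=7: L0/L1/L2 = EGCBFH/-/- → run E
t=8: L0/L1/L2 = EGCBFH/-/- → run E
t=9: L0/L1/L2 = EGCBFH/-/- → run E
t=10: L0/L1/L2 = EGCBFH/-/- → run E
t=11: L0/L1/L2 = GCBFH/-/- → run G
t=12: L0/L1/L2 = GCBFH/-/- → run G
t=13: L0/L1/L2 = GCBFH/-/- → run G
t=14: L0/L1/L2 = CBFH/-/- → run C
t=15: L0/L1/L2 = CBFH/-/- → run C
t=16: L0/L1/L2 = CBFH/-/- → run C
t=17: L0/L1/L2 = CBFH/-/- → run C
t=18: L0/L1/L2 = BFH/C/- → run B
t=19: L0/L1/L2 = BFH/C/- → run B
t=20: L0/L1/L2 = BFH/C/- → run B
t=21: L0/L1/L2 = BFH/C/- → run B
t=22: L0/L1/L2 = FH/CB/- → run F
t=23: L0/L1/L2 = FH/CB/- → run F
t=24: L0/L1/L2 = FH/CB/- → run F
t=25: L0/L1/L2 = FH/CB/- → run F
t=26: L0/L1/L2 = H/CBF/- → run H
t=27: L0/L1/L2 = H/CBF/- → run H
t=28: L0/L1/L2 = H/CBF/- → run H
t=29: L0/L1/L2 = H/CBF/- → run H
t=30: L0/L1/L2 = -/CBFH/- → run C
t=31: L0/L1/L2 = -/CBFH/- → run C
t=32: L0/L1/L2 = -/CBFH/- → run C
t=33: L0/L1/L2 = -/BFH/- → run B
t=34: L0/L1/L2 = -/BFH/- → run B
t=35: L0/L1/L2 = -/BFH/- → run B
t=36: L0/L1/L2 = -/BFH/- → run B
t=37: L0/L1/L2 = -/FH/- → run F
t=38: L0/L1/L2 = -/FH/- → run F
t=39: L0/L1/L2 = -/FH/- → run F
t=40: L0/L1/L2 = -/FH/- → run F
t=41: L0/L1/L2 = -/H/- → run H
t=42: (idle)
t=43: (idle)
t=44: (idle)
t=45: (idle)
t=46: (idle)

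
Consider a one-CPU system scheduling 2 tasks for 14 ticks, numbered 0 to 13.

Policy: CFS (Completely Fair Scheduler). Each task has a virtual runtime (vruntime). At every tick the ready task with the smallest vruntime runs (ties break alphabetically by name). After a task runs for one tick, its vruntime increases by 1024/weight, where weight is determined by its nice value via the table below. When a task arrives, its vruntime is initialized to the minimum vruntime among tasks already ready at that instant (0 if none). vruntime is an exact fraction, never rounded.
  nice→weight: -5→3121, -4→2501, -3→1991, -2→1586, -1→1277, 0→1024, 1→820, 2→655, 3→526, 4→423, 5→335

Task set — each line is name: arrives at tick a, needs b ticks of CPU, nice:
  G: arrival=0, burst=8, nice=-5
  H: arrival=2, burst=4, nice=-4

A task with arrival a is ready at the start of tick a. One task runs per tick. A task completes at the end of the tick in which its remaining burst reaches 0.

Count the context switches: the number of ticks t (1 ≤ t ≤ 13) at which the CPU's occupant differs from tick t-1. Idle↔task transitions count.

context switches = 9

t=0: vr[G=0] → run G
t=1: vr[G=1024/3121] → run G
t=2: vr[G=2048/3121 H=2048/3121] → run G
t=3: vr[G=3072/3121 H=2048/3121] → run H
t=4: vr[G=3072/3121 H=8317952/7805621] → run G
t=5: vr[G=4096/3121 H=8317952/7805621] → run H
t=6: vr[G=4096/3121 H=11513856/7805621] → run G
t=7: vr[G=5120/3121 H=11513856/7805621] → run H
t=8: vr[G=5120/3121 H=14709760/7805621] → run G
t=9: vr[G=6144/3121 H=14709760/7805621] → run H
t=10: vr[G=6144/3121] → run G
t=11: vr[G=7168/3121] → run G
t=12: (idle)
t=13: (idle)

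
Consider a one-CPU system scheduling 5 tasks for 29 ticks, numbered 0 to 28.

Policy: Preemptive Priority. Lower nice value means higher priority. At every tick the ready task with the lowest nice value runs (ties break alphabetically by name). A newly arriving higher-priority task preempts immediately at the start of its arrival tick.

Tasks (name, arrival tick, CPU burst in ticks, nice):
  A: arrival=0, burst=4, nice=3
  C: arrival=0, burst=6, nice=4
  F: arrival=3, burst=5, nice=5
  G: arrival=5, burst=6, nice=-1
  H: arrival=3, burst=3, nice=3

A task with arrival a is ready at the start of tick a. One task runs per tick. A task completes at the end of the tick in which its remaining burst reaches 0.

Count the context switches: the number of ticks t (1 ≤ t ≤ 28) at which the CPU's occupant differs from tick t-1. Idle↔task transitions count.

t=0: ready={A,C} → run A
t=1: ready={A,C} → run A
t=2: ready={A,C} → run A
t=3: ready={A,C,F,H} → run A
t=4: ready={C,F,H} → run H
t=5: ready={C,F,G,H} → run G
t=6: ready={C,F,G,H} → run G
t=7: ready={C,F,G,H} → run G
t=8: ready={C,F,G,H} → run G
t=9: ready={C,F,G,H} → run G
t=10: ready={C,F,G,H} → run G
t=11: ready={C,F,H} → run H
t=12: ready={C,F,H} → run H
t=13: ready={C,F} → run C
t=14: ready={C,F} → run C
t=15: ready={C,F} → run C
t=16: ready={C,F} → run C
t=17: ready={C,F} → run C
t=18: ready={C,F} → run C
t=19: ready={F} → run F
t=20: ready={F} → run F
t=21: ready={F} → run F
t=22: ready={F} → run F
t=23: ready={F} → run F
t=24: (idle)
t=25: (idle)
t=26: (idle)
t=27: (idle)
t=28: (idle)

context switches = 6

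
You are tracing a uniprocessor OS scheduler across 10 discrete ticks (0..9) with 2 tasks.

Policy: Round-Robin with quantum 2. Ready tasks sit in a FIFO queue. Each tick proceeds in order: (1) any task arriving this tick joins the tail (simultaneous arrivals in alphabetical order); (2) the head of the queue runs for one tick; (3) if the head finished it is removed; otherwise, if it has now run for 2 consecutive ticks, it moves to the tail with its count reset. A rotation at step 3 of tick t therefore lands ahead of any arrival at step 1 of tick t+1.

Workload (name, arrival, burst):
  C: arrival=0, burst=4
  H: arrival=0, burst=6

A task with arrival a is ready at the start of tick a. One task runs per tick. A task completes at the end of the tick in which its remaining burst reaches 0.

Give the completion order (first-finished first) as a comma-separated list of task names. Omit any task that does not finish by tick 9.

t=0: queue=[C,H] q_used=0 → run C
t=1: queue=[C,H] q_used=1 → run C
t=2: queue=[H,C] q_used=0 → run H
t=3: queue=[H,C] q_used=1 → run H
t=4: queue=[C,H] q_used=0 → run C
t=5: queue=[C,H] q_used=1 → run C
t=6: queue=[H] q_used=0 → run H
t=7: queue=[H] q_used=1 → run H
t=8: queue=[H] q_used=0 → run H
t=9: queue=[H] q_used=1 → run H

completion order = C, H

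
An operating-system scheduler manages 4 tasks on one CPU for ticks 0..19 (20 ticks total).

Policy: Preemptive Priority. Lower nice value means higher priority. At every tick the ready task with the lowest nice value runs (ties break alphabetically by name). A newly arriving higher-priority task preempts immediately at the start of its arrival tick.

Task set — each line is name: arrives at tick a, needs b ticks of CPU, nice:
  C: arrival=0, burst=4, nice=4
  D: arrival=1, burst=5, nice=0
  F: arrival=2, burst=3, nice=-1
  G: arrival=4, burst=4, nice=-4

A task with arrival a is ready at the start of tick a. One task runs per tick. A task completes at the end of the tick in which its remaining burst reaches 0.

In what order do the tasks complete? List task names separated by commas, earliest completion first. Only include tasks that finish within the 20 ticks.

t=0: ready={C} → run C
t=1: ready={C,D} → run D
t=2: ready={C,D,F} → run F
t=3: ready={C,D,F} → run F
t=4: ready={C,D,F,G} → run G
t=5: ready={C,D,F,G} → run G
t=6: ready={C,D,F,G} → run G
t=7: ready={C,D,F,G} → run G
t=8: ready={C,D,F} → run F
t=9: ready={C,D} → run D
t=10: ready={C,D} → run D
t=11: ready={C,D} → run D
t=12: ready={C,D} → run D
t=13: ready={C} → run C
t=14: ready={C} → run C
t=15: ready={C} → run C
t=16: (idle)
t=17: (idle)
t=18: (idle)
t=19: (idle)

completion order = G, F, D, C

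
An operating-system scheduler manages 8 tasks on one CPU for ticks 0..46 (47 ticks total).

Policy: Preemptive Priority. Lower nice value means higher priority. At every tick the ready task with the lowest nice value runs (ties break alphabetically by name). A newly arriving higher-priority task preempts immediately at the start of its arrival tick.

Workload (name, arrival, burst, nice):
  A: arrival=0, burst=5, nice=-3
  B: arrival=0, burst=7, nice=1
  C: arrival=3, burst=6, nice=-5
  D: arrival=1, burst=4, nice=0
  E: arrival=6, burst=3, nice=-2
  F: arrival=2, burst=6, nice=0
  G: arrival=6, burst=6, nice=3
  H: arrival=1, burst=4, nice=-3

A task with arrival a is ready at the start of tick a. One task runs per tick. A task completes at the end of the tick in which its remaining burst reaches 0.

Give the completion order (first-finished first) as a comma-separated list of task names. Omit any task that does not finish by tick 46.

completion order = C, A, H, E, D, F, B, G

t=0: ready={A,B} → run A
t=1: ready={A,B,D,H} → run A
t=2: ready={A,B,D,F,H} → run A
t=3: ready={A,B,C,D,F,H} → run C
t=4: ready={A,B,C,D,F,H} → run C
t=5: ready={A,B,C,D,F,H} → run C
t=6: ready={A,B,C,D,E,F,G,H} → run C
t=7: ready={A,B,C,D,E,F,G,H} → run C
t=8: ready={A,B,C,D,E,F,G,H} → run C
t=9: ready={A,B,D,E,F,G,H} → run A
t=10: ready={A,B,D,E,F,G,H} → run A
t=11: ready={B,D,E,F,G,H} → run H
t=12: ready={B,D,E,F,G,H} → run H
t=13: ready={B,D,E,F,G,H} → run H
t=14: ready={B,D,E,F,G,H} → run H
t=15: ready={B,D,E,F,G} → run E
t=16: ready={B,D,E,F,G} → run E
t=17: ready={B,D,E,F,G} → run E
t=18: ready={B,D,F,G} → run D
t=19: ready={B,D,F,G} → run D
t=20: ready={B,D,F,G} → run D
t=21: ready={B,D,F,G} → run D
t=22: ready={B,F,G} → run F
t=23: ready={B,F,G} → run F
t=24: ready={B,F,G} → run F
t=25: ready={B,F,G} → run F
t=26: ready={B,F,G} → run F
t=27: ready={B,F,G} → run F
t=28: ready={B,G} → run B
t=29: ready={B,G} → run B
t=30: ready={B,G} → run B
t=31: ready={B,G} → run B
t=32: ready={B,G} → run B
t=33: ready={B,G} → run B
t=34: ready={B,G} → run B
t=35: ready={G} → run G
t=36: ready={G} → run G
t=37: ready={G} → run G
t=38: ready={G} → run G
t=39: ready={G} → run G
t=40: ready={G} → run G
t=41: (idle)
t=42: (idle)
t=43: (idle)
t=44: (idle)
t=45: (idle)
t=46: (idle)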